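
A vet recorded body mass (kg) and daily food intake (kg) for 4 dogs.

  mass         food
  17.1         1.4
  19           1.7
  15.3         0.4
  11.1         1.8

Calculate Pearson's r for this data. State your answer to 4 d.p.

-0.0730

n = 4, Σx = 62.5, Σy = 5.3, Σx² = 1010.71, Σy² = 8.25, Σxy = 82.34
nΣxy − ΣxΣy = 329.36 − 331.25 = -1.89
nΣx² − (Σx)² = 4042.84 − 3906.25 = 136.59; nΣy² − (Σy)² = 33 − 28.09 = 4.91
r = -1.89 / √(136.59 × 4.91) = -1.89 / 25.8970 ≈ -0.0730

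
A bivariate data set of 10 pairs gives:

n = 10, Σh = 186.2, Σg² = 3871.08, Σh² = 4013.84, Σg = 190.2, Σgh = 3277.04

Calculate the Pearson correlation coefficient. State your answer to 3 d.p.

r = (nΣgh − ΣgΣh) / √[(nΣg² − (Σg)²)(nΣh² − (Σh)²)]
Numerator: 10×3277.04 − 190.2×186.2 = -2644.84
Denominator: √[(38710.8 − 36176.04)(40138.4 − 34670.44)] = √[2534.76 × 5467.96] = 3722.8976
r = -2644.84 / 3722.8976 ≈ -0.710

-0.710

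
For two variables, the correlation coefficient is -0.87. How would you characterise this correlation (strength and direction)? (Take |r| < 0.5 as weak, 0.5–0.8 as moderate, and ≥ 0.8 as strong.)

r = -0.87 < 0 so the relationship is negative.
|r| = 0.87, which falls in the strong range.

strong negative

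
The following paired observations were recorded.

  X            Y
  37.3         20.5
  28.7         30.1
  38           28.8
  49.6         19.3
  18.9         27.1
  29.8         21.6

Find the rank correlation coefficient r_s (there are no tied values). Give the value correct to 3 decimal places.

-0.543

Rank X: 4, 2, 5, 6, 1, 3
Rank Y: 2, 6, 5, 1, 4, 3
d = rank(X) − rank(Y): 2, -4, 0, 5, -3, 0; Σd² = 54
ρ = 1 − 6Σd² / [n(n²−1)] = 1 − 6×54 / (6×35) = 1 − 324/210 ≈ -0.543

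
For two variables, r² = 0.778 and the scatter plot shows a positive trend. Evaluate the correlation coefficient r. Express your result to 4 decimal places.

0.8820

|r| = √0.778 = 0.8820
The association is positive, so r = 0.8820.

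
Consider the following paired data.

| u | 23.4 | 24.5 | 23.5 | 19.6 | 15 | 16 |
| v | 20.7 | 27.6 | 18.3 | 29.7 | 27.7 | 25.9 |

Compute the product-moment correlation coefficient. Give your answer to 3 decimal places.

n = 6, Σu = 122, Σv = 149.9, Σu² = 2565.22, Σv² = 3845.33, Σuv = 3002.65
nΣuv − ΣuΣv = 18015.9 − 18287.8 = -271.9
nΣu² − (Σu)² = 15391.32 − 14884 = 507.32; nΣv² − (Σv)² = 23071.98 − 22470.01 = 601.97
r = -271.9 / √(507.32 × 601.97) = -271.9 / 552.6223 ≈ -0.492

-0.492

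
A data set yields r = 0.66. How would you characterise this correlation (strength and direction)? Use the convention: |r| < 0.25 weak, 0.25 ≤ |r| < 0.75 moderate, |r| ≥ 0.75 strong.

r = 0.66 > 0 so the relationship is positive.
|r| = 0.66, which falls in the moderate range.

moderate positive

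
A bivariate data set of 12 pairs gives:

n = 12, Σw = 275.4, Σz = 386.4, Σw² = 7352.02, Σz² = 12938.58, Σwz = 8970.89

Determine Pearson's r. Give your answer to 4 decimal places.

0.1439

r = (nΣwz − ΣwΣz) / √[(nΣw² − (Σw)²)(nΣz² − (Σz)²)]
Numerator: 12×8970.89 − 275.4×386.4 = 1236.12
Denominator: √[(88224.24 − 75845.16)(155262.96 − 149304.96)] = √[12379.08 × 5958] = 8588.0474
r = 1236.12 / 8588.0474 ≈ 0.1439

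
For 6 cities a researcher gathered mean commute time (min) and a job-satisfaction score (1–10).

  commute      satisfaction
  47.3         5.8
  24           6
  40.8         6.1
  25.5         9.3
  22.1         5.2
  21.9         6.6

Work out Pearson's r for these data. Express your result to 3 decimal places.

-0.209

n = 6, Σx = 181.6, Σy = 39, Σx² = 6096.2, Σy² = 263.94, Σxy = 1163.83
nΣxy − ΣxΣy = 6982.98 − 7082.4 = -99.42
nΣx² − (Σx)² = 36577.2 − 32978.56 = 3598.64; nΣy² − (Σy)² = 1583.64 − 1521 = 62.64
r = -99.42 / √(3598.64 × 62.64) = -99.42 / 474.7829 ≈ -0.209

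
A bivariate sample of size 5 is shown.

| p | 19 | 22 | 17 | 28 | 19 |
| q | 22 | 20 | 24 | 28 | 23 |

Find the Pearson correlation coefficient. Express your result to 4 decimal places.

0.5878

n = 5, Σp = 105, Σq = 117, Σp² = 2279, Σq² = 2773, Σpq = 2487
nΣpq − ΣpΣq = 12435 − 12285 = 150
nΣp² − (Σp)² = 11395 − 11025 = 370; nΣq² − (Σq)² = 13865 − 13689 = 176
r = 150 / √(370 × 176) = 150 / 255.1862 ≈ 0.5878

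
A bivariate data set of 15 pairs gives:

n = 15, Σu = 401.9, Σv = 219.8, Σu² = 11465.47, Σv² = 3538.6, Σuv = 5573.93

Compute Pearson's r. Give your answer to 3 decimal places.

-0.670

r = (nΣuv − ΣuΣv) / √[(nΣu² − (Σu)²)(nΣv² − (Σv)²)]
Numerator: 15×5573.93 − 401.9×219.8 = -4728.67
Denominator: √[(171982.05 − 161523.61)(53079 − 48312.04)] = √[10458.44 × 4766.96] = 7060.8049
r = -4728.67 / 7060.8049 ≈ -0.670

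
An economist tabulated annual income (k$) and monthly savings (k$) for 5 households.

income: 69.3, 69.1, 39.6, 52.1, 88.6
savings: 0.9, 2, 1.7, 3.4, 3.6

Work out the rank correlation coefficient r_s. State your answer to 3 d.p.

0.300

Rank income: 4, 3, 1, 2, 5
Rank savings: 1, 3, 2, 4, 5
d = rank(income) − rank(savings): 3, 0, -1, -2, 0; Σd² = 14
ρ = 1 − 6Σd² / [n(n²−1)] = 1 − 6×14 / (5×24) = 1 − 84/120 ≈ 0.300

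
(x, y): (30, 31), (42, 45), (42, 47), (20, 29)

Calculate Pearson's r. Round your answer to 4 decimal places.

0.9499

n = 4, Σx = 134, Σy = 152, Σx² = 4828, Σy² = 6036, Σxy = 5374
nΣxy − ΣxΣy = 21496 − 20368 = 1128
nΣx² − (Σx)² = 19312 − 17956 = 1356; nΣy² − (Σy)² = 24144 − 23104 = 1040
r = 1128 / √(1356 × 1040) = 1128 / 1187.5353 ≈ 0.9499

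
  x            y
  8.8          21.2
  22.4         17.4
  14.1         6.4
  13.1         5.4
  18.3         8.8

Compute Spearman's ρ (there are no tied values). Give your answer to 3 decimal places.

0.000

Rank x: 1, 5, 3, 2, 4
Rank y: 5, 4, 2, 1, 3
d = rank(x) − rank(y): -4, 1, 1, 1, 1; Σd² = 20
ρ = 1 − 6Σd² / [n(n²−1)] = 1 − 6×20 / (5×24) = 1 − 120/120 ≈ 0.000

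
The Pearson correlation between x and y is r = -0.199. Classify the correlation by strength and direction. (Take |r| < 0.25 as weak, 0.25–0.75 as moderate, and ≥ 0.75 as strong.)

r = -0.199 < 0 so the relationship is negative.
|r| = 0.199, which falls in the weak range.

weak negative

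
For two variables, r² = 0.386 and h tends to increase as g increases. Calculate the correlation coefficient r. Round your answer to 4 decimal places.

|r| = √0.386 = 0.6213
The association is positive, so r = 0.6213.

0.6213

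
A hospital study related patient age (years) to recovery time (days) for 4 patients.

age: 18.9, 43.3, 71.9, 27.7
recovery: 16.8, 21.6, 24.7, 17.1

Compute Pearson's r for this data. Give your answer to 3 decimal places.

0.974

n = 4, Σx = 161.8, Σy = 80.2, Σx² = 8169, Σy² = 1651.3, Σxy = 3502.4
nΣxy − ΣxΣy = 14009.6 − 12976.36 = 1033.24
nΣx² − (Σx)² = 32676 − 26179.24 = 6496.76; nΣy² − (Σy)² = 6605.2 − 6432.04 = 173.16
r = 1033.24 / √(6496.76 × 173.16) = 1033.24 / 1060.6503 ≈ 0.974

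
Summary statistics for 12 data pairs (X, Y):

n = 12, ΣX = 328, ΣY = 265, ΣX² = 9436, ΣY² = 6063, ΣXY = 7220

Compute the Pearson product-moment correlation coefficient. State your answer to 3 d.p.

-0.074

r = (nΣXY − ΣXΣY) / √[(nΣX² − (ΣX)²)(nΣY² − (ΣY)²)]
Numerator: 12×7220 − 328×265 = -280
Denominator: √[(113232 − 107584)(72756 − 70225)] = √[5648 × 2531] = 3780.8846
r = -280 / 3780.8846 ≈ -0.074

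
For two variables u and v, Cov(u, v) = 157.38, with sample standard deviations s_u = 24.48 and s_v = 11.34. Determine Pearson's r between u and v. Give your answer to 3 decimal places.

r = Cov(u,v) / (s_u · s_v) = 157.38 / (24.48 × 11.34)
  = 157.38 / 277.6032 ≈ 0.567

0.567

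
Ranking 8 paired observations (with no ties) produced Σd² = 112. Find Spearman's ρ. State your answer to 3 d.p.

-0.333

ρ = 1 − 6Σd² / [n(n²−1)] = 1 − 6×112 / (8×63)
  = 1 − 672/504 = 1 − 1.3333 ≈ -0.333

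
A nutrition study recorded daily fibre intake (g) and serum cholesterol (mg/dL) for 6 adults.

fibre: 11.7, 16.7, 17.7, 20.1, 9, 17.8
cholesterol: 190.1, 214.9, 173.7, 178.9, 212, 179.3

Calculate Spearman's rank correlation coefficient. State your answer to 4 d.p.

Rank fibre: 2, 3, 4, 6, 1, 5
Rank cholesterol: 4, 6, 1, 2, 5, 3
d = rank(fibre) − rank(cholesterol): -2, -3, 3, 4, -4, 2; Σd² = 58
ρ = 1 − 6Σd² / [n(n²−1)] = 1 − 6×58 / (6×35) = 1 − 348/210 ≈ -0.6571

-0.6571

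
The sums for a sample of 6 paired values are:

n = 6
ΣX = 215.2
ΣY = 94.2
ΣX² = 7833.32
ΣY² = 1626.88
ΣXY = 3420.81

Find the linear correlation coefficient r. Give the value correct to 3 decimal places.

r = (nΣXY − ΣXΣY) / √[(nΣX² − (ΣX)²)(nΣY² − (ΣY)²)]
Numerator: 6×3420.81 − 215.2×94.2 = 253.02
Denominator: √[(46999.92 − 46311.04)(9761.28 − 8873.64)] = √[688.88 × 887.64] = 781.9702
r = 253.02 / 781.9702 ≈ 0.324

0.324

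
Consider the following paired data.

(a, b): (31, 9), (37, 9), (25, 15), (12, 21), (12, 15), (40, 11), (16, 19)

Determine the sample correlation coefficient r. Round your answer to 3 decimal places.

n = 7, Σa = 173, Σb = 99, Σa² = 5099, Σb² = 1535, Σab = 2163
nΣab − ΣaΣb = 15141 − 17127 = -1986
nΣa² − (Σa)² = 35693 − 29929 = 5764; nΣb² − (Σb)² = 10745 − 9801 = 944
r = -1986 / √(5764 × 944) = -1986 / 2332.6414 ≈ -0.851

-0.851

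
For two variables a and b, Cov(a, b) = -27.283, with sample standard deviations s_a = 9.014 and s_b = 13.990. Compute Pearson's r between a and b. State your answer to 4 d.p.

r = Cov(a,b) / (s_a · s_b) = -27.283 / (9.014 × 13.990)
  = -27.283 / 126.1059 ≈ -0.2163

-0.2163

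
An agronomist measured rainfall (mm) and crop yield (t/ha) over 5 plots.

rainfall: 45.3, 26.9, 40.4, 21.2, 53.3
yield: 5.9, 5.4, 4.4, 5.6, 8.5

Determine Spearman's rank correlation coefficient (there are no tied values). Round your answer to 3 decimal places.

Rank rainfall: 4, 2, 3, 1, 5
Rank yield: 4, 2, 1, 3, 5
d = rank(rainfall) − rank(yield): 0, 0, 2, -2, 0; Σd² = 8
ρ = 1 − 6Σd² / [n(n²−1)] = 1 − 6×8 / (5×24) = 1 − 48/120 ≈ 0.600

0.600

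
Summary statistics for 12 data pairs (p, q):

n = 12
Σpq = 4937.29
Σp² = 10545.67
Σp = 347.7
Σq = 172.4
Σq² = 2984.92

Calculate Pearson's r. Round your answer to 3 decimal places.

r = (nΣpq − ΣpΣq) / √[(nΣp² − (Σp)²)(nΣq² − (Σq)²)]
Numerator: 12×4937.29 − 347.7×172.4 = -696
Denominator: √[(126548.04 − 120895.29)(35819.04 − 29721.76)] = √[5652.75 × 6097.28] = 5870.8091
r = -696 / 5870.8091 ≈ -0.119

-0.119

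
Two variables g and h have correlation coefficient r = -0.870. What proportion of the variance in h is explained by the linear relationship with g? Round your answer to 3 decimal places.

r² = (-0.870)² = 0.757

0.757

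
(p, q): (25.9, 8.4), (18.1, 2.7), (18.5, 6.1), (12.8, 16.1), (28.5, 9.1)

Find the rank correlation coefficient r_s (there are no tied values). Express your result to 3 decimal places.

Rank p: 4, 2, 3, 1, 5
Rank q: 3, 1, 2, 5, 4
d = rank(p) − rank(q): 1, 1, 1, -4, 1; Σd² = 20
ρ = 1 − 6Σd² / [n(n²−1)] = 1 − 6×20 / (5×24) = 1 − 120/120 ≈ 0.000

0.000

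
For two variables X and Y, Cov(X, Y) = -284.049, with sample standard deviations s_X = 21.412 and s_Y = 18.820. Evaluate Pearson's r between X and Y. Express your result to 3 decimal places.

-0.705

r = Cov(X,Y) / (s_X · s_Y) = -284.049 / (21.412 × 18.820)
  = -284.049 / 402.9738 ≈ -0.705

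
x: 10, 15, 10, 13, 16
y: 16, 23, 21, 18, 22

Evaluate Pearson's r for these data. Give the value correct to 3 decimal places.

n = 5, Σx = 64, Σy = 100, Σx² = 850, Σy² = 2034, Σxy = 1301
nΣxy − ΣxΣy = 6505 − 6400 = 105
nΣx² − (Σx)² = 4250 − 4096 = 154; nΣy² − (Σy)² = 10170 − 10000 = 170
r = 105 / √(154 × 170) = 105 / 161.8023 ≈ 0.649

0.649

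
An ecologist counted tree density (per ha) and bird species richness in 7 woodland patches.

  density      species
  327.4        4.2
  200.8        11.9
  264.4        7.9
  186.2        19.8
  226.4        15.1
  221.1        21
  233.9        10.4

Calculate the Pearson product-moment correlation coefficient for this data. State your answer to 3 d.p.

n = 7, Σx = 1660.2, Σy = 90.3, Σx² = 406940.58, Σy² = 1390.87, Σxy = 20034.42
nΣxy − ΣxΣy = 140240.94 − 149916.06 = -9675.12
nΣx² − (Σx)² = 2848584.06 − 2756264.04 = 92320.02; nΣy² − (Σy)² = 9736.09 − 8154.09 = 1582
r = -9675.12 / √(92320.02 × 1582) = -9675.12 / 12085.1260 ≈ -0.801

-0.801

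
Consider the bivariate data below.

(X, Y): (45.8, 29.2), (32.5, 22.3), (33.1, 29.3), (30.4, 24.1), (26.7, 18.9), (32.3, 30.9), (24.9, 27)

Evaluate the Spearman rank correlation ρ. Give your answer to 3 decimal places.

0.429

Rank X: 7, 5, 6, 3, 2, 4, 1
Rank Y: 5, 2, 6, 3, 1, 7, 4
d = rank(X) − rank(Y): 2, 3, 0, 0, 1, -3, -3; Σd² = 32
ρ = 1 − 6Σd² / [n(n²−1)] = 1 − 6×32 / (7×48) = 1 − 192/336 ≈ 0.429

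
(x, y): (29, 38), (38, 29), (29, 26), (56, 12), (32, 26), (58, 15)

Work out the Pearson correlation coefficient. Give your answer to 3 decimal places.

n = 6, Σx = 242, Σy = 146, Σx² = 10650, Σy² = 4006, Σxy = 5332
nΣxy − ΣxΣy = 31992 − 35332 = -3340
nΣx² − (Σx)² = 63900 − 58564 = 5336; nΣy² − (Σy)² = 24036 − 21316 = 2720
r = -3340 / √(5336 × 2720) = -3340 / 3809.7139 ≈ -0.877

-0.877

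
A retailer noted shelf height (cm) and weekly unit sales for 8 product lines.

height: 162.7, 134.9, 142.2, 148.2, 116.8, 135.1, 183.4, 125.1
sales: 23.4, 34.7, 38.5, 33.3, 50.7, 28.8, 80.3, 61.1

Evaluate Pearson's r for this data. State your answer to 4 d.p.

0.2546

n = 8, Σx = 1148.4, Σy = 350.8, Σx² = 168033.2, Σy² = 17924.02, Σxy = 51081.24
nΣxy − ΣxΣy = 408649.92 − 402858.72 = 5791.2
nΣx² − (Σx)² = 1344265.6 − 1318822.56 = 25443.04; nΣy² − (Σy)² = 143392.16 − 123060.64 = 20331.52
r = 5791.2 / √(25443.04 × 20331.52) = 5791.2 / 22744.1350 ≈ 0.2546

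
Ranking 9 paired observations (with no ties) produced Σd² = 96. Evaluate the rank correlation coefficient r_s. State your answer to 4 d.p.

0.2000

ρ = 1 − 6Σd² / [n(n²−1)] = 1 − 6×96 / (9×80)
  = 1 − 576/720 = 1 − 0.80000 ≈ 0.2000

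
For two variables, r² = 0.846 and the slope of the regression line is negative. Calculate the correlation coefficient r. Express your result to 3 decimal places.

-0.920

|r| = √0.846 = 0.920
The association is negative, so r = −0.920.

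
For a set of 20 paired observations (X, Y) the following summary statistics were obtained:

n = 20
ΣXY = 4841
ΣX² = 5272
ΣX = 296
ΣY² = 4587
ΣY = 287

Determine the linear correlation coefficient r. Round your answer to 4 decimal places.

r = (nΣXY − ΣXΣY) / √[(nΣX² − (ΣX)²)(nΣY² − (ΣY)²)]
Numerator: 20×4841 − 296×287 = 11868
Denominator: √[(105440 − 87616)(91740 − 82369)] = √[17824 × 9371] = 12923.9585
r = 11868 / 12923.9585 ≈ 0.9183

0.9183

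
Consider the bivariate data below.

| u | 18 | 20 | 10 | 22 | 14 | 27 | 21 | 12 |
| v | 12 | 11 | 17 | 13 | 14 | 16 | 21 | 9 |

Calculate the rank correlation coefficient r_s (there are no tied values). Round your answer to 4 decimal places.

Rank u: 4, 5, 1, 7, 3, 8, 6, 2
Rank v: 3, 2, 7, 4, 5, 6, 8, 1
d = rank(u) − rank(v): 1, 3, -6, 3, -2, 2, -2, 1; Σd² = 68
ρ = 1 − 6Σd² / [n(n²−1)] = 1 − 6×68 / (8×63) = 1 − 408/504 ≈ 0.1905

0.1905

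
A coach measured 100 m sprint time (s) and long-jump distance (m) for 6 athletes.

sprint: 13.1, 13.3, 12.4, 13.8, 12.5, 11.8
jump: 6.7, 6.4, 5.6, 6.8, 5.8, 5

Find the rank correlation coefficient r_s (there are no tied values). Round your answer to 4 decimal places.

0.9429

Rank sprint: 4, 5, 2, 6, 3, 1
Rank jump: 5, 4, 2, 6, 3, 1
d = rank(sprint) − rank(jump): -1, 1, 0, 0, 0, 0; Σd² = 2
ρ = 1 − 6Σd² / [n(n²−1)] = 1 − 6×2 / (6×35) = 1 − 12/210 ≈ 0.9429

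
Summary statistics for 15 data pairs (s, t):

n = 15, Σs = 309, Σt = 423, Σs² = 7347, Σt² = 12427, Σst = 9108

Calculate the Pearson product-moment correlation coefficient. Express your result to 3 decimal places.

0.564

r = (nΣst − ΣsΣt) / √[(nΣs² − (Σs)²)(nΣt² − (Σt)²)]
Numerator: 15×9108 − 309×423 = 5913
Denominator: √[(110205 − 95481)(186405 − 178929)] = √[14724 × 7476] = 10491.7408
r = 5913 / 10491.7408 ≈ 0.564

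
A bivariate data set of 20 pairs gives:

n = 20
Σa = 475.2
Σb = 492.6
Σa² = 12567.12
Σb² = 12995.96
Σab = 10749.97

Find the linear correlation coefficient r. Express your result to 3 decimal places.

-0.909

r = (nΣab − ΣaΣb) / √[(nΣa² − (Σa)²)(nΣb² − (Σb)²)]
Numerator: 20×10749.97 − 475.2×492.6 = -19084.12
Denominator: √[(251342.4 − 225815.04)(259919.2 − 242654.76)] = √[25527.36 × 17264.44] = 20993.2269
r = -19084.12 / 20993.2269 ≈ -0.909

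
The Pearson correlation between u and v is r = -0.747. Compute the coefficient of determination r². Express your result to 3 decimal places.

0.558

r² = (-0.747)² = 0.558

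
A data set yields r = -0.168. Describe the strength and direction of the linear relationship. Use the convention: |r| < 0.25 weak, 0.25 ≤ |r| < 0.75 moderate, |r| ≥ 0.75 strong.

weak negative

r = -0.168 < 0 so the relationship is negative.
|r| = 0.168, which falls in the weak range.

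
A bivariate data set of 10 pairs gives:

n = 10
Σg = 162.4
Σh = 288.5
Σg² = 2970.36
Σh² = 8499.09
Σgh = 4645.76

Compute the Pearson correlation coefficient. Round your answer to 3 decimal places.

-0.163

r = (nΣgh − ΣgΣh) / √[(nΣg² − (Σg)²)(nΣh² − (Σh)²)]
Numerator: 10×4645.76 − 162.4×288.5 = -394.8
Denominator: √[(29703.6 − 26373.76)(84990.9 − 83232.25)] = √[3329.84 × 1758.65] = 2419.9221
r = -394.8 / 2419.9221 ≈ -0.163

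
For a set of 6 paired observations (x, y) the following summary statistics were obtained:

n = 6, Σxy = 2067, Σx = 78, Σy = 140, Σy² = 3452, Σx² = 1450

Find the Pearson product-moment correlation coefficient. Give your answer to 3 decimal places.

r = (nΣxy − ΣxΣy) / √[(nΣx² − (Σx)²)(nΣy² − (Σy)²)]
Numerator: 6×2067 − 78×140 = 1482
Denominator: √[(8700 − 6084)(20712 − 19600)] = √[2616 × 1112] = 1705.5767
r = 1482 / 1705.5767 ≈ 0.869

0.869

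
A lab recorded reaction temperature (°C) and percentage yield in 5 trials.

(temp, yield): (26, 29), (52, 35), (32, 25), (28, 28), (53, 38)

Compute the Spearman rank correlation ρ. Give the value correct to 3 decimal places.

Rank temp: 1, 4, 3, 2, 5
Rank yield: 3, 4, 1, 2, 5
d = rank(temp) − rank(yield): -2, 0, 2, 0, 0; Σd² = 8
ρ = 1 − 6Σd² / [n(n²−1)] = 1 − 6×8 / (5×24) = 1 − 48/120 ≈ 0.600

0.600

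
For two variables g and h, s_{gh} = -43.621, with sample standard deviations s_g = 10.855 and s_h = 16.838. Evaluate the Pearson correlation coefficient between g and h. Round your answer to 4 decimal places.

-0.2387

r = Cov(g,h) / (s_g · s_h) = -43.621 / (10.855 × 16.838)
  = -43.621 / 182.7765 ≈ -0.2387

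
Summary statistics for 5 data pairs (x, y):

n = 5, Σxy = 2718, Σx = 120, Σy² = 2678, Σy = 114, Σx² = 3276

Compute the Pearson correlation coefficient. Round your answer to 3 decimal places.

r = (nΣxy − ΣxΣy) / √[(nΣx² − (Σx)²)(nΣy² − (Σy)²)]
Numerator: 5×2718 − 120×114 = -90
Denominator: √[(16380 − 14400)(13390 − 12996)] = √[1980 × 394] = 883.2440
r = -90 / 883.2440 ≈ -0.102

-0.102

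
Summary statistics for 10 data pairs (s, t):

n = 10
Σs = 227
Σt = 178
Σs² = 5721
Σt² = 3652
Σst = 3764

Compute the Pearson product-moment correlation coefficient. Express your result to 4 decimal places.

-0.5277

r = (nΣst − ΣsΣt) / √[(nΣs² − (Σs)²)(nΣt² − (Σt)²)]
Numerator: 10×3764 − 227×178 = -2766
Denominator: √[(57210 − 51529)(36520 − 31684)] = √[5681 × 4836] = 5241.4994
r = -2766 / 5241.4994 ≈ -0.5277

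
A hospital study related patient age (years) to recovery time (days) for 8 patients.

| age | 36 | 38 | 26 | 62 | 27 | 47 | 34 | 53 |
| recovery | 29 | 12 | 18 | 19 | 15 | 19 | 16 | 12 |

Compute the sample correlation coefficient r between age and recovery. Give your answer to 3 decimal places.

n = 8, Σx = 323, Σy = 140, Σx² = 14163, Σy² = 2656, Σxy = 5624
nΣxy − ΣxΣy = 44992 − 45220 = -228
nΣx² − (Σx)² = 113304 − 104329 = 8975; nΣy² − (Σy)² = 21248 − 19600 = 1648
r = -228 / √(8975 × 1648) = -228 / 3845.8809 ≈ -0.059

-0.059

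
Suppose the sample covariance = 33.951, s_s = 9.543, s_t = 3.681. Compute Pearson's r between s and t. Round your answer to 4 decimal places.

r = Cov(s,t) / (s_s · s_t) = 33.951 / (9.543 × 3.681)
  = 33.951 / 35.1278 ≈ 0.9665

0.9665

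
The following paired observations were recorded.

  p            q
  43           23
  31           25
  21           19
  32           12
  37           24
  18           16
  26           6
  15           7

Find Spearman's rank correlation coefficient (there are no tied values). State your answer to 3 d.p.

Rank p: 8, 5, 3, 6, 7, 2, 4, 1
Rank q: 6, 8, 5, 3, 7, 4, 1, 2
d = rank(p) − rank(q): 2, -3, -2, 3, 0, -2, 3, -1; Σd² = 40
ρ = 1 − 6Σd² / [n(n²−1)] = 1 − 6×40 / (8×63) = 1 − 240/504 ≈ 0.524

0.524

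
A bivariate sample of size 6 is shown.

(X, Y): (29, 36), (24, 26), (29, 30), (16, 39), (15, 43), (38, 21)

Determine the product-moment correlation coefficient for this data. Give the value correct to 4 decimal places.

n = 6, ΣX = 151, ΣY = 195, ΣX² = 4183, ΣY² = 6683, ΣXY = 4605
nΣXY − ΣXΣY = 27630 − 29445 = -1815
nΣX² − (ΣX)² = 25098 − 22801 = 2297; nΣY² − (ΣY)² = 40098 − 38025 = 2073
r = -1815 / √(2297 × 2073) = -1815 / 2182.1276 ≈ -0.8318

-0.8318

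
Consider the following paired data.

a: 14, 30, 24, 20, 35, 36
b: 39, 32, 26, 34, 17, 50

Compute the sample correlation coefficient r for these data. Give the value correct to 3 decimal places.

n = 6, Σa = 159, Σb = 198, Σa² = 4593, Σb² = 7166, Σab = 5205
nΣab − ΣaΣb = 31230 − 31482 = -252
nΣa² − (Σa)² = 27558 − 25281 = 2277; nΣb² − (Σb)² = 42996 − 39204 = 3792
r = -252 / √(2277 × 3792) = -252 / 2938.4322 ≈ -0.086

-0.086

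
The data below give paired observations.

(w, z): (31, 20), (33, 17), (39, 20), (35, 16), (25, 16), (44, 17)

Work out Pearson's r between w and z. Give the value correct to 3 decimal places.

0.196

n = 6, Σw = 207, Σz = 106, Σw² = 7357, Σz² = 1890, Σwz = 3669
nΣwz − ΣwΣz = 22014 − 21942 = 72
nΣw² − (Σw)² = 44142 − 42849 = 1293; nΣz² − (Σz)² = 11340 − 11236 = 104
r = 72 / √(1293 × 104) = 72 / 366.7042 ≈ 0.196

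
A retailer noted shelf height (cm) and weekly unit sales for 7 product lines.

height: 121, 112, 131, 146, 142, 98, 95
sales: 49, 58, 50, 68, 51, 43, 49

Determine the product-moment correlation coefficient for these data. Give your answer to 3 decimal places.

n = 7, Σx = 845, Σy = 368, Σx² = 104455, Σy² = 19740, Σxy = 45014
nΣxy − ΣxΣy = 315098 − 310960 = 4138
nΣx² − (Σx)² = 731185 − 714025 = 17160; nΣy² − (Σy)² = 138180 − 135424 = 2756
r = 4138 / √(17160 × 2756) = 4138 / 6876.9877 ≈ 0.602

0.602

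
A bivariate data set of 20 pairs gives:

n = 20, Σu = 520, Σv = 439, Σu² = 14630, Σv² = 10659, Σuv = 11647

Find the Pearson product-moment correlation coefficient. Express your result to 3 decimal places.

r = (nΣuv − ΣuΣv) / √[(nΣu² − (Σu)²)(nΣv² − (Σv)²)]
Numerator: 20×11647 − 520×439 = 4660
Denominator: √[(292600 − 270400)(213180 − 192721)] = √[22200 × 20459] = 21311.7292
r = 4660 / 21311.7292 ≈ 0.219

0.219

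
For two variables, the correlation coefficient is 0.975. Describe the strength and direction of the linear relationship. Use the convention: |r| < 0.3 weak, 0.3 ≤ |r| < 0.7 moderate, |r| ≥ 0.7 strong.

r = 0.975 > 0 so the relationship is positive.
|r| = 0.975, which falls in the strong range.

strong positive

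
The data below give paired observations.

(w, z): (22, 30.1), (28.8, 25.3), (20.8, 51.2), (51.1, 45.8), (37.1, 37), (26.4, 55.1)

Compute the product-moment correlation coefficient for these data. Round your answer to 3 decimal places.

0.053

n = 6, Σw = 186.2, Σz = 244.5, Σw² = 6430.66, Σz² = 10670.19, Σwz = 7623.52
nΣwz − ΣwΣz = 45741.12 − 45525.9 = 215.22
nΣw² − (Σw)² = 38583.96 − 34670.44 = 3913.52; nΣz² − (Σz)² = 64021.14 − 59780.25 = 4240.89
r = 215.22 / √(3913.52 × 4240.89) = 215.22 / 4073.9180 ≈ 0.053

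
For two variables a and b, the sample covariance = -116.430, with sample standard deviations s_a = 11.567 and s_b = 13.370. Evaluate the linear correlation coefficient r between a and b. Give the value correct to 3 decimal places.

-0.753

r = Cov(a,b) / (s_a · s_b) = -116.430 / (11.567 × 13.370)
  = -116.430 / 154.6508 ≈ -0.753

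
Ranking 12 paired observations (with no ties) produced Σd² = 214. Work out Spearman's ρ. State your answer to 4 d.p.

0.2517

ρ = 1 − 6Σd² / [n(n²−1)] = 1 − 6×214 / (12×143)
  = 1 − 1284/1716 = 1 − 0.74825 ≈ 0.2517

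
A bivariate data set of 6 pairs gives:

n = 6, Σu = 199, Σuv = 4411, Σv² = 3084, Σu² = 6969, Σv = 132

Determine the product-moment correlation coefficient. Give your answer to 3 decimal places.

r = (nΣuv − ΣuΣv) / √[(nΣu² − (Σu)²)(nΣv² − (Σv)²)]
Numerator: 6×4411 − 199×132 = 198
Denominator: √[(41814 − 39601)(18504 − 17424)] = √[2213 × 1080] = 1545.9754
r = 198 / 1545.9754 ≈ 0.128

0.128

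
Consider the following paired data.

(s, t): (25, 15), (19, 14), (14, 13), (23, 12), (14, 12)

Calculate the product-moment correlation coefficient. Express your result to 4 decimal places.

0.4936

n = 5, Σs = 95, Σt = 66, Σs² = 1907, Σt² = 878, Σst = 1267
nΣst − ΣsΣt = 6335 − 6270 = 65
nΣs² − (Σs)² = 9535 − 9025 = 510; nΣt² − (Σt)² = 4390 − 4356 = 34
r = 65 / √(510 × 34) = 65 / 131.6814 ≈ 0.4936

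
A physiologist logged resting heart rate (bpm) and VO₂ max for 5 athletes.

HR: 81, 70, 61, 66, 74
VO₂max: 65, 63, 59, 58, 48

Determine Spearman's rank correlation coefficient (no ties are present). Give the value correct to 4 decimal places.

Rank HR: 5, 3, 1, 2, 4
Rank VO₂max: 5, 4, 3, 2, 1
d = rank(HR) − rank(VO₂max): 0, -1, -2, 0, 3; Σd² = 14
ρ = 1 − 6Σd² / [n(n²−1)] = 1 − 6×14 / (5×24) = 1 − 84/120 ≈ 0.3000

0.3000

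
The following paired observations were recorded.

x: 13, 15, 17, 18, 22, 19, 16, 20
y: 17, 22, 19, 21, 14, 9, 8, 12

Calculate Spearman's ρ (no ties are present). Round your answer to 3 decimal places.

-0.333

Rank x: 1, 2, 4, 5, 8, 6, 3, 7
Rank y: 5, 8, 6, 7, 4, 2, 1, 3
d = rank(x) − rank(y): -4, -6, -2, -2, 4, 4, 2, 4; Σd² = 112
ρ = 1 − 6Σd² / [n(n²−1)] = 1 − 6×112 / (8×63) = 1 − 672/504 ≈ -0.333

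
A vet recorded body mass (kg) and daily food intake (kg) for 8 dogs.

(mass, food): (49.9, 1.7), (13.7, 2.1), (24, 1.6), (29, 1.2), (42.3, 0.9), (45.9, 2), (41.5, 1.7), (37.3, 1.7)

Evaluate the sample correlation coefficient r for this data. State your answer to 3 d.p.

n = 8, Σx = 283.6, Σy = 12.9, Σx² = 11104.34, Σy² = 21.89, Σxy = 450.63
nΣxy − ΣxΣy = 3605.04 − 3658.44 = -53.4
nΣx² − (Σx)² = 88834.72 − 80428.96 = 8405.76; nΣy² − (Σy)² = 175.12 − 166.41 = 8.71
r = -53.4 / √(8405.76 × 8.71) = -53.4 / 270.5812 ≈ -0.197

-0.197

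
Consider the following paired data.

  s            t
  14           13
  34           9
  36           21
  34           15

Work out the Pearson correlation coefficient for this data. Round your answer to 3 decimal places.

n = 4, Σs = 118, Σt = 58, Σs² = 3804, Σt² = 916, Σst = 1754
nΣst − ΣsΣt = 7016 − 6844 = 172
nΣs² − (Σs)² = 15216 − 13924 = 1292; nΣt² − (Σt)² = 3664 − 3364 = 300
r = 172 / √(1292 × 300) = 172 / 622.5753 ≈ 0.276

0.276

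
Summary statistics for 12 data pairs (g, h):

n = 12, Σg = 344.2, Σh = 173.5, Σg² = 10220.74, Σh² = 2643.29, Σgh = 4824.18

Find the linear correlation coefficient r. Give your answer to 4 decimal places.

-0.7037

r = (nΣgh − ΣgΣh) / √[(nΣg² − (Σg)²)(nΣh² − (Σh)²)]
Numerator: 12×4824.18 − 344.2×173.5 = -1828.54
Denominator: √[(122648.88 − 118473.64)(31719.48 − 30102.25)] = √[4175.24 × 1617.23] = 2598.5233
r = -1828.54 / 2598.5233 ≈ -0.7037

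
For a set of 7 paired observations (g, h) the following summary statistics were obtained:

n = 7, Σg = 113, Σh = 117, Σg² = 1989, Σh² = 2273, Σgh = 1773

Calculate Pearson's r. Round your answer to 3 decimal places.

-0.506

r = (nΣgh − ΣgΣh) / √[(nΣg² − (Σg)²)(nΣh² − (Σh)²)]
Numerator: 7×1773 − 113×117 = -810
Denominator: √[(13923 − 12769)(15911 − 13689)] = √[1154 × 2222] = 1601.3082
r = -810 / 1601.3082 ≈ -0.506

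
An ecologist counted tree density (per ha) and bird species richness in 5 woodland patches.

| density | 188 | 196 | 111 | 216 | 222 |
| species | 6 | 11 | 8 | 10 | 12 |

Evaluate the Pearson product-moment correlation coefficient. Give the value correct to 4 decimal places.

0.5267

n = 5, Σx = 933, Σy = 47, Σx² = 182021, Σy² = 465, Σxy = 8996
nΣxy − ΣxΣy = 44980 − 43851 = 1129
nΣx² − (Σx)² = 910105 − 870489 = 39616; nΣy² − (Σy)² = 2325 − 2209 = 116
r = 1129 / √(39616 × 116) = 1129 / 2143.7015 ≈ 0.5267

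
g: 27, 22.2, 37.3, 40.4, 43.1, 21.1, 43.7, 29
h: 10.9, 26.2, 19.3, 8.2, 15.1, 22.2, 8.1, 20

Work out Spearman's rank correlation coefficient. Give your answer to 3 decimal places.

-0.786

Rank g: 3, 2, 5, 6, 7, 1, 8, 4
Rank h: 3, 8, 5, 2, 4, 7, 1, 6
d = rank(g) − rank(h): 0, -6, 0, 4, 3, -6, 7, -2; Σd² = 150
ρ = 1 − 6Σd² / [n(n²−1)] = 1 − 6×150 / (8×63) = 1 − 900/504 ≈ -0.786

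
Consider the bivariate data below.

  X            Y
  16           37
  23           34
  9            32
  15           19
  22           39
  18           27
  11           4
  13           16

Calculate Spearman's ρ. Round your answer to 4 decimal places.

Rank X: 5, 8, 1, 4, 7, 6, 2, 3
Rank Y: 7, 6, 5, 3, 8, 4, 1, 2
d = rank(X) − rank(Y): -2, 2, -4, 1, -1, 2, 1, 1; Σd² = 32
ρ = 1 − 6Σd² / [n(n²−1)] = 1 − 6×32 / (8×63) = 1 − 192/504 ≈ 0.6190

0.6190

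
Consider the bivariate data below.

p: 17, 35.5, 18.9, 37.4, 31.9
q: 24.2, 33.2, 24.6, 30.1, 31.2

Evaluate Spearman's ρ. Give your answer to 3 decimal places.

Rank p: 1, 4, 2, 5, 3
Rank q: 1, 5, 2, 3, 4
d = rank(p) − rank(q): 0, -1, 0, 2, -1; Σd² = 6
ρ = 1 − 6Σd² / [n(n²−1)] = 1 − 6×6 / (5×24) = 1 − 36/120 ≈ 0.700

0.700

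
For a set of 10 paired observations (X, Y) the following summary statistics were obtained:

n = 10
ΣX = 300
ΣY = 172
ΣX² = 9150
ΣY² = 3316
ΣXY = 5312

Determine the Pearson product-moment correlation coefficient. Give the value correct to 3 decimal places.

r = (nΣXY − ΣXΣY) / √[(nΣX² − (ΣX)²)(nΣY² − (ΣY)²)]
Numerator: 10×5312 − 300×172 = 1520
Denominator: √[(91500 − 90000)(33160 − 29584)] = √[1500 × 3576] = 2316.0311
r = 1520 / 2316.0311 ≈ 0.656

0.656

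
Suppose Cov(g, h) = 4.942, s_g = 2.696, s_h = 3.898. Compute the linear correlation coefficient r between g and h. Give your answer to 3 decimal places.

0.470

r = Cov(g,h) / (s_g · s_h) = 4.942 / (2.696 × 3.898)
  = 4.942 / 10.5090 ≈ 0.470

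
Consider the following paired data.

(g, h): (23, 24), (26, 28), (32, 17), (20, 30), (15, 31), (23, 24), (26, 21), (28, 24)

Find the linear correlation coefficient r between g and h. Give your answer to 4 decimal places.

n = 8, Σg = 193, Σh = 199, Σg² = 4843, Σh² = 5103, Σgh = 4659
nΣgh − ΣgΣh = 37272 − 38407 = -1135
nΣg² − (Σg)² = 38744 − 37249 = 1495; nΣh² − (Σh)² = 40824 − 39601 = 1223
r = -1135 / √(1495 × 1223) = -1135 / 1352.1779 ≈ -0.8394

-0.8394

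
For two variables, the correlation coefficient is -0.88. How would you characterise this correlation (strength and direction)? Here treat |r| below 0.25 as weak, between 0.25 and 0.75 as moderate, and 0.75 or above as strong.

strong negative

r = -0.88 < 0 so the relationship is negative.
|r| = 0.88, which falls in the strong range.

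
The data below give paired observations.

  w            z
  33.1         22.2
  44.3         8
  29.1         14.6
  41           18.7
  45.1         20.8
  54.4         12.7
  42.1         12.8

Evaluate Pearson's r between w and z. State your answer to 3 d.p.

-0.341

n = 7, Σw = 289.1, Σz = 109.8, Σw² = 12351.69, Σz² = 1877.46, Σwz = 4448.62
nΣwz − ΣwΣz = 31140.34 − 31743.18 = -602.84
nΣw² − (Σw)² = 86461.83 − 83578.81 = 2883.02; nΣz² − (Σz)² = 13142.22 − 12056.04 = 1086.18
r = -602.84 / √(2883.02 × 1086.18) = -602.84 / 1769.5984 ≈ -0.341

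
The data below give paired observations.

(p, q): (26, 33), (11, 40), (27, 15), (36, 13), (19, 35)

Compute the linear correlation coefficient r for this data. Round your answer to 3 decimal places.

n = 5, Σp = 119, Σq = 136, Σp² = 3183, Σq² = 4308, Σpq = 2836
nΣpq − ΣpΣq = 14180 − 16184 = -2004
nΣp² − (Σp)² = 15915 − 14161 = 1754; nΣq² − (Σq)² = 21540 − 18496 = 3044
r = -2004 / √(1754 × 3044) = -2004 / 2310.6657 ≈ -0.867

-0.867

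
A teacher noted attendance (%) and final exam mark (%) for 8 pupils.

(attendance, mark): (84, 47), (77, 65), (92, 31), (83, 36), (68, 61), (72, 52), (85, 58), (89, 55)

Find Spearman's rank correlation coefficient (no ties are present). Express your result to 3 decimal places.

Rank attendance: 5, 3, 8, 4, 1, 2, 6, 7
Rank mark: 3, 8, 1, 2, 7, 4, 6, 5
d = rank(attendance) − rank(mark): 2, -5, 7, 2, -6, -2, 0, 2; Σd² = 126
ρ = 1 − 6Σd² / [n(n²−1)] = 1 − 6×126 / (8×63) = 1 − 756/504 ≈ -0.500

-0.500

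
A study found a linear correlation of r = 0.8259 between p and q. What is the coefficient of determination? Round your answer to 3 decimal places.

r² = (0.8259)² = 0.682

0.682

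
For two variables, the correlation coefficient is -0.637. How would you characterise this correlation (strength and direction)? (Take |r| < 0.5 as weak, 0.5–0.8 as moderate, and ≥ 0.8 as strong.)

r = -0.637 < 0 so the relationship is negative.
|r| = 0.637, which falls in the moderate range.

moderate negative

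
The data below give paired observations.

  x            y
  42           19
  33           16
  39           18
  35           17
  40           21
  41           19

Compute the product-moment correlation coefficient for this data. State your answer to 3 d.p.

0.813

n = 6, Σx = 230, Σy = 110, Σx² = 8880, Σy² = 2032, Σxy = 4242
nΣxy − ΣxΣy = 25452 − 25300 = 152
nΣx² − (Σx)² = 53280 − 52900 = 380; nΣy² − (Σy)² = 12192 − 12100 = 92
r = 152 / √(380 × 92) = 152 / 186.9759 ≈ 0.813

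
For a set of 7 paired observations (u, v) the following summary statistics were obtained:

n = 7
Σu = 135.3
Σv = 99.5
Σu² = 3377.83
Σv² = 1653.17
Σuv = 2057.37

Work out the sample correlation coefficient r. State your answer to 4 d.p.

r = (nΣuv − ΣuΣv) / √[(nΣu² − (Σu)²)(nΣv² − (Σv)²)]
Numerator: 7×2057.37 − 135.3×99.5 = 939.24
Denominator: √[(23644.81 − 18306.09)(11572.19 − 9900.25)] = √[5338.72 × 1671.94] = 2987.6445
r = 939.24 / 2987.6445 ≈ 0.3144

0.3144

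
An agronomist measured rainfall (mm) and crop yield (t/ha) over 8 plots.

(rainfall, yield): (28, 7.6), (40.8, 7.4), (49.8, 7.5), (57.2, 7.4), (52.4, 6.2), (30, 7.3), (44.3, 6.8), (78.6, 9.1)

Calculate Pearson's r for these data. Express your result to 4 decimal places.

n = 8, Σx = 381.1, Σy = 59.3, Σx² = 19986.73, Σy² = 444.31, Σxy = 2871.88
nΣxy − ΣxΣy = 22975.04 − 22599.23 = 375.81
nΣx² − (Σx)² = 159893.84 − 145237.21 = 14656.63; nΣy² − (Σy)² = 3554.48 − 3516.49 = 37.99
r = 375.81 / √(14656.63 × 37.99) = 375.81 / 746.1939 ≈ 0.5036

0.5036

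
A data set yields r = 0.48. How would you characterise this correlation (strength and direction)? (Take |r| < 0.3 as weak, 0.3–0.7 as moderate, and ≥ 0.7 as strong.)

r = 0.48 > 0 so the relationship is positive.
|r| = 0.48, which falls in the moderate range.

moderate positive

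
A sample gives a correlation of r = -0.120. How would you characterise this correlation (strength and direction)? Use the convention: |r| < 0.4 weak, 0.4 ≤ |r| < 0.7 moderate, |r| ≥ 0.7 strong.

weak negative

r = -0.120 < 0 so the relationship is negative.
|r| = 0.120, which falls in the weak range.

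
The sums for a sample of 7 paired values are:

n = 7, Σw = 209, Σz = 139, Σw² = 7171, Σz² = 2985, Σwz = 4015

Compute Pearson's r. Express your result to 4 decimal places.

r = (nΣwz − ΣwΣz) / √[(nΣw² − (Σw)²)(nΣz² − (Σz)²)]
Numerator: 7×4015 − 209×139 = -946
Denominator: √[(50197 − 43681)(20895 − 19321)] = √[6516 × 1574] = 3202.5278
r = -946 / 3202.5278 ≈ -0.2954

-0.2954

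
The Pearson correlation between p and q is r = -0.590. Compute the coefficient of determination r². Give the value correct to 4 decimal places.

r² = (-0.590)² = 0.3481

0.3481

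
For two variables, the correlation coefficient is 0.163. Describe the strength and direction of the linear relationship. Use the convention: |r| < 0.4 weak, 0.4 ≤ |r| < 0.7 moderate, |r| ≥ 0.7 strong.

r = 0.163 > 0 so the relationship is positive.
|r| = 0.163, which falls in the weak range.

weak positive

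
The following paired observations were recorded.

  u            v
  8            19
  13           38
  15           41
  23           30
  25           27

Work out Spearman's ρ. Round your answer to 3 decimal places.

Rank u: 1, 2, 3, 4, 5
Rank v: 1, 4, 5, 3, 2
d = rank(u) − rank(v): 0, -2, -2, 1, 3; Σd² = 18
ρ = 1 − 6Σd² / [n(n²−1)] = 1 − 6×18 / (5×24) = 1 − 108/120 ≈ 0.100

0.100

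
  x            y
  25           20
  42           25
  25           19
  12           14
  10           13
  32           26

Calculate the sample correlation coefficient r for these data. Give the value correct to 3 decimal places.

0.945

n = 6, Σx = 146, Σy = 117, Σx² = 4282, Σy² = 2427, Σxy = 3155
nΣxy − ΣxΣy = 18930 − 17082 = 1848
nΣx² − (Σx)² = 25692 − 21316 = 4376; nΣy² − (Σy)² = 14562 − 13689 = 873
r = 1848 / √(4376 × 873) = 1848 / 1954.5455 ≈ 0.945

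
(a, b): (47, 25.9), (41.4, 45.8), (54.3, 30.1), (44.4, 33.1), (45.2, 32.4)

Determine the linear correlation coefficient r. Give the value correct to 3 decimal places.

n = 5, Σa = 232.3, Σb = 167.3, Σa² = 10885.85, Σb² = 5819.83, Σab = 7681.97
nΣab − ΣaΣb = 38409.85 − 38863.79 = -453.94
nΣa² − (Σa)² = 54429.25 − 53963.29 = 465.96; nΣb² − (Σb)² = 29099.15 − 27989.29 = 1109.86
r = -453.94 / √(465.96 × 1109.86) = -453.94 / 719.1317 ≈ -0.631

-0.631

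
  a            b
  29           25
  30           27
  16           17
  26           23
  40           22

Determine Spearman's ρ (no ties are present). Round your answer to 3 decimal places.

0.400

Rank a: 3, 4, 1, 2, 5
Rank b: 4, 5, 1, 3, 2
d = rank(a) − rank(b): -1, -1, 0, -1, 3; Σd² = 12
ρ = 1 − 6Σd² / [n(n²−1)] = 1 − 6×12 / (5×24) = 1 − 72/120 ≈ 0.400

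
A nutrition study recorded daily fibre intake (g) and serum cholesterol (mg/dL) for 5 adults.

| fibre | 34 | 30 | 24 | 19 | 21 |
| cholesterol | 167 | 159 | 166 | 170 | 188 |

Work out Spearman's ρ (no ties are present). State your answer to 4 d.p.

Rank fibre: 5, 4, 3, 1, 2
Rank cholesterol: 3, 1, 2, 4, 5
d = rank(fibre) − rank(cholesterol): 2, 3, 1, -3, -3; Σd² = 32
ρ = 1 − 6Σd² / [n(n²−1)] = 1 − 6×32 / (5×24) = 1 − 192/120 ≈ -0.6000

-0.6000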